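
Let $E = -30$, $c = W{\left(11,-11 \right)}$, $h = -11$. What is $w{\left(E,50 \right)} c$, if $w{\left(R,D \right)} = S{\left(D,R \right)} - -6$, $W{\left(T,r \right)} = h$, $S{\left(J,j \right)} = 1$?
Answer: $-77$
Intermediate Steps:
$W{\left(T,r \right)} = -11$
$c = -11$
$w{\left(R,D \right)} = 7$ ($w{\left(R,D \right)} = 1 - -6 = 1 + 6 = 7$)
$w{\left(E,50 \right)} c = 7 \left(-11\right) = -77$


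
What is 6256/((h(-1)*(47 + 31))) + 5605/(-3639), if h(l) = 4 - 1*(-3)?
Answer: 3284209/331149 ≈ 9.9176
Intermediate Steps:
h(l) = 7 (h(l) = 4 + 3 = 7)
6256/((h(-1)*(47 + 31))) + 5605/(-3639) = 6256/((7*(47 + 31))) + 5605/(-3639) = 6256/((7*78)) + 5605*(-1/3639) = 6256/546 - 5605/3639 = 6256*(1/546) - 5605/3639 = 3128/273 - 5605/3639 = 3284209/331149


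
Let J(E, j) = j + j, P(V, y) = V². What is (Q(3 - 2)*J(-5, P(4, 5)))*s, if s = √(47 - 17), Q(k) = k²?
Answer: 32*√30 ≈ 175.27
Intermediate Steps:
s = √30 ≈ 5.4772
J(E, j) = 2*j
(Q(3 - 2)*J(-5, P(4, 5)))*s = ((3 - 2)²*(2*4²))*√30 = (1²*(2*16))*√30 = (1*32)*√30 = 32*√30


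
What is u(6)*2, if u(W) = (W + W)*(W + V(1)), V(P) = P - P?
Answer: 144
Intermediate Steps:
V(P) = 0
u(W) = 2*W² (u(W) = (W + W)*(W + 0) = (2*W)*W = 2*W²)
u(6)*2 = (2*6²)*2 = (2*36)*2 = 72*2 = 144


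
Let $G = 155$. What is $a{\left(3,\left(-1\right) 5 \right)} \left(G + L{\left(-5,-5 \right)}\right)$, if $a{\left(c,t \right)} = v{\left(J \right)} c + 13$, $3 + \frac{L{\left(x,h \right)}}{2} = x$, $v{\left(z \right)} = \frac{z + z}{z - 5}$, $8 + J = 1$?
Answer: $\frac{4587}{2} \approx 2293.5$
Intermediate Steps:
$J = -7$ ($J = -8 + 1 = -7$)
$v{\left(z \right)} = \frac{2 z}{-5 + z}$
$L{\left(x,h \right)} = -6 + 2 x$
$a{\left(c,t \right)} = 13 + \frac{7 c}{6}$ ($a{\left(c,t \right)} = 2 \left(-7\right) \frac{1}{-5 - 7} c + 13 = 2 \left(-7\right) \frac{1}{-12} c + 13 = 2 \left(-7\right) \left(- \frac{1}{12}\right) c + 13 = \frac{7 c}{6} + 13 = 13 + \frac{7 c}{6}$)
$a{\left(3,\left(-1\right) 5 \right)} \left(G + L{\left(-5,-5 \right)}\right) = \left(13 + \frac{7}{6} \cdot 3\right) \left(155 + \left(-6 + 2 \left(-5\right)\right)\right) = \left(13 + \frac{7}{2}\right) \left(155 - 16\right) = \frac{33 \left(155 - 16\right)}{2} = \frac{33}{2} \cdot 139 = \frac{4587}{2}$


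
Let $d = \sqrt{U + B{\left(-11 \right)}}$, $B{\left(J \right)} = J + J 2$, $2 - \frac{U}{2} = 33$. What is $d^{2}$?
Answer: $-95$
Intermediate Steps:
$U = -62$ ($U = 4 - 66 = -62$)
$B{\left(J \right)} = 3 J$ ($B{\left(J \right)} = J + 2 J = 3 J$)
$d = i \sqrt{95}$ ($d = \sqrt{-62 + 3 \left(-11\right)} = \sqrt{-62 - 33} = \sqrt{-95} = i \sqrt{95} \approx 9.7468 i$)
$d^{2} = \left(i \sqrt{95}\right)^{2} = -95$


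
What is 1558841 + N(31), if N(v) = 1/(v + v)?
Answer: 96648143/62 ≈ 1.5588e+6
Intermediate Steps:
N(v) = 1/(2*v)
1558841 + N(31) = 1558841 + (½)/31 = 1558841 + (½)*(1/31) = 1558841 + 1/62 = 96648143/62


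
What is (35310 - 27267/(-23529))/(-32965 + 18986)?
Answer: -276945419/109637297 ≈ -2.5260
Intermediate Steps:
(35310 - 27267/(-23529))/(-32965 + 18986) = (35310 - 27267*(-1/23529))/(-13979) = (35310 + 9089/7843)*(-1/13979) = (276945419/7843)*(-1/13979) = -276945419/109637297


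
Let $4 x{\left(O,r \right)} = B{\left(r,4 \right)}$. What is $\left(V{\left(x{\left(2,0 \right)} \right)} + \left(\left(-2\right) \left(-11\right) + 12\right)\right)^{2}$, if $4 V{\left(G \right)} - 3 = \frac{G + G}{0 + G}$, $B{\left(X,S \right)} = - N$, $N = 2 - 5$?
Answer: $\frac{19881}{16} \approx 1242.6$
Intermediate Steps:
$N = -3$ ($N = 2 - 5 = -3$)
$B{\left(X,S \right)} = 3$ ($B{\left(X,S \right)} = \left(-1\right) \left(-3\right) = 3$)
$x{\left(O,r \right)} = \frac{3}{4}$ ($x{\left(O,r \right)} = \frac{1}{4} \cdot 3 = \frac{3}{4}$)
$V{\left(G \right)} = \frac{5}{4}$ ($V{\left(G \right)} = \frac{3}{4} + \frac{\left(G + G\right) \frac{1}{0 + G}}{4} = \frac{3}{4} + \frac{2 G \frac{1}{G}}{4} = \frac{3}{4} + \frac{1}{4} \cdot 2 = \frac{3}{4} + \frac{1}{2} = \frac{5}{4}$)
$\left(V{\left(x{\left(2,0 \right)} \right)} + \left(\left(-2\right) \left(-11\right) + 12\right)\right)^{2} = \left(\frac{5}{4} + \left(\left(-2\right) \left(-11\right) + 12\right)\right)^{2} = \left(\frac{5}{4} + \left(22 + 12\right)\right)^{2} = \left(\frac{5}{4} + 34\right)^{2} = \left(\frac{141}{4}\right)^{2} = \frac{19881}{16}$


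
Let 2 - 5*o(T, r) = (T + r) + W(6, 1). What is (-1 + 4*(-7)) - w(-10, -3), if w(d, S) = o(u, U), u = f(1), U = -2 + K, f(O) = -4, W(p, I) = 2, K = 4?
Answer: -147/5 ≈ -29.400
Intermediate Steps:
U = 2 (U = -2 + 4 = 2)
u = -4
o(T, r) = -T/5 - r/5 (o(T, r) = ⅖ - ((T + r) + 2)/5 = ⅖ - (2 + T + r)/5 = ⅖ + (-⅖ - T/5 - r/5) = -T/5 - r/5)
w(d, S) = ⅖ (w(d, S) = -⅕*(-4) - ⅕*2 = ⅘ - ⅖ = ⅖)
(-1 + 4*(-7)) - w(-10, -3) = (-1 + 4*(-7)) - 1*⅖ = (-1 - 28) - ⅖ = -29 - ⅖ = -147/5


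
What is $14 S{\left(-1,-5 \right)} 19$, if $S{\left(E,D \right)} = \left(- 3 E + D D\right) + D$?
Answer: $6118$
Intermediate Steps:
$S{\left(E,D \right)} = D + D^{2} - 3 E$ ($S{\left(E,D \right)} = \left(- 3 E + D^{2}\right) + D = \left(D^{2} - 3 E\right) + D = D + D^{2} - 3 E$)
$14 S{\left(-1,-5 \right)} 19 = 14 \left(-5 + \left(-5\right)^{2} - -3\right) 19 = 14 \left(-5 + 25 + 3\right) 19 = 14 \cdot 23 \cdot 19 = 322 \cdot 19 = 6118$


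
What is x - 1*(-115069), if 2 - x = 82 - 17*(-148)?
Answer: 112473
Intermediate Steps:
x = -2596 (x = 2 - (82 - 17*(-148)) = 2 - (82 + 2516) = 2 - 1*2598 = 2 - 2598 = -2596)
x - 1*(-115069) = -2596 - 1*(-115069) = -2596 + 115069 = 112473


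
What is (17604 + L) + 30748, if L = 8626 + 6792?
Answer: 63770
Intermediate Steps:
L = 15418
(17604 + L) + 30748 = (17604 + 15418) + 30748 = 33022 + 30748 = 63770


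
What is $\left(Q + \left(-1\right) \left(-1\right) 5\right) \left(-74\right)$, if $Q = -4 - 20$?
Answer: $1406$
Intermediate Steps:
$Q = -24$ ($Q = -4 - 20 = -24$)
$\left(Q + \left(-1\right) \left(-1\right) 5\right) \left(-74\right) = \left(-24 + \left(-1\right) \left(-1\right) 5\right) \left(-74\right) = \left(-24 + 1 \cdot 5\right) \left(-74\right) = \left(-24 + 5\right) \left(-74\right) = \left(-19\right) \left(-74\right) = 1406$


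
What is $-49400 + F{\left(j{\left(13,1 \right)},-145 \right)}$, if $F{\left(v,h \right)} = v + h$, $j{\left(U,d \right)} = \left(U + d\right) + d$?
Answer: $-49530$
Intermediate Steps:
$j{\left(U,d \right)} = U + 2 d$
$F{\left(v,h \right)} = h + v$
$-49400 + F{\left(j{\left(13,1 \right)},-145 \right)} = -49400 + \left(-145 + \left(13 + 2 \cdot 1\right)\right) = -49400 + \left(-145 + \left(13 + 2\right)\right) = -49400 + \left(-145 + 15\right) = -49400 - 130 = -49530$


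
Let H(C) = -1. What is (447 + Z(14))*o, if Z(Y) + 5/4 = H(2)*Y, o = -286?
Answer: -246961/2 ≈ -1.2348e+5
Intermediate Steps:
Z(Y) = -5/4 - Y
(447 + Z(14))*o = (447 + (-5/4 - 1*14))*(-286) = (447 + (-5/4 - 14))*(-286) = (447 - 61/4)*(-286) = (1727/4)*(-286) = -246961/2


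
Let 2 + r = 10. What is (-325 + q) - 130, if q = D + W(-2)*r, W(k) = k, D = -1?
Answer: -472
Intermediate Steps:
r = 8 (r = -2 + 10 = 8)
q = -17 (q = -1 - 2*8 = -1 - 16 = -17)
(-325 + q) - 130 = (-325 - 17) - 130 = -342 - 130 = -472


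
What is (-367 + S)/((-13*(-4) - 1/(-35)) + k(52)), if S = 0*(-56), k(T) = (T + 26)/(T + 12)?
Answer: -411040/59637 ≈ -6.8924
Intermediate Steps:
k(T) = (26 + T)/(12 + T)
S = 0
(-367 + S)/((-13*(-4) - 1/(-35)) + k(52)) = (-367 + 0)/((-13*(-4) - 1/(-35)) + (26 + 52)/(12 + 52)) = -367/((52 - 1*(-1/35)) + 78/64) = -367/((52 + 1/35) + (1/64)*78) = -367/(1821/35 + 39/32) = -367/59637/1120 = -367*1120/59637 = -411040/59637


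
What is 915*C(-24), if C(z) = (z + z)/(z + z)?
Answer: 915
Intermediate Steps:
C(z) = 1 (C(z) = (2*z)/((2*z)) = (2*z)*(1/(2*z)) = 1)
915*C(-24) = 915*1 = 915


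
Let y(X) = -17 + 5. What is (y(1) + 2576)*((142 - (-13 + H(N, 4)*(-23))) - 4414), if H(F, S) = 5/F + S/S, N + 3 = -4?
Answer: -76322588/7 ≈ -1.0903e+7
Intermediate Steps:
N = -7 (N = -3 - 4 = -7)
y(X) = -12
H(F, S) = 1 + 5/F (H(F, S) = 5/F + 1 = 1 + 5/F)
(y(1) + 2576)*((142 - (-13 + H(N, 4)*(-23))) - 4414) = (-12 + 2576)*((142 - (-13 + ((5 - 7)/(-7))*(-23))) - 4414) = 2564*((142 - (-13 - 1/7*(-2)*(-23))) - 4414) = 2564*((142 - (-13 + (2/7)*(-23))) - 4414) = 2564*((142 - (-13 - 46/7)) - 4414) = 2564*((142 - 1*(-137/7)) - 4414) = 2564*((142 + 137/7) - 4414) = 2564*(1131/7 - 4414) = 2564*(-29767/7) = -76322588/7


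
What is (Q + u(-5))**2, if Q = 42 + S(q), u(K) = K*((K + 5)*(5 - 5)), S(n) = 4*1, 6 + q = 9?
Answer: 2116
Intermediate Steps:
q = 3 (q = -6 + 9 = 3)
S(n) = 4
u(K) = 0 (u(K) = K*((5 + K)*0) = K*0 = 0)
Q = 46 (Q = 42 + 4 = 46)
(Q + u(-5))**2 = (46 + 0)**2 = 46**2 = 2116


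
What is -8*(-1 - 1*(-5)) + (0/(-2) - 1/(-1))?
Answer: -31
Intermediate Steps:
-8*(-1 - 1*(-5)) + (0/(-2) - 1/(-1)) = -8*(-1 + 5) + (0*(-½) - 1*(-1)) = -8*4 + (0 + 1) = -32 + 1 = -31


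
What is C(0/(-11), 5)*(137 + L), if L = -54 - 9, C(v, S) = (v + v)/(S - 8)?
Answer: 0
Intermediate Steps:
C(v, S) = 2*v/(-8 + S) (C(v, S) = (2*v)/(-8 + S) = 2*v/(-8 + S))
L = -63
C(0/(-11), 5)*(137 + L) = (2*(0/(-11))/(-8 + 5))*(137 - 63) = (2*(0*(-1/11))/(-3))*74 = (2*0*(-⅓))*74 = 0*74 = 0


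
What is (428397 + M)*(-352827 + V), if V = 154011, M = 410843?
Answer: -166854339840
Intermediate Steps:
(428397 + M)*(-352827 + V) = (428397 + 410843)*(-352827 + 154011) = 839240*(-198816) = -166854339840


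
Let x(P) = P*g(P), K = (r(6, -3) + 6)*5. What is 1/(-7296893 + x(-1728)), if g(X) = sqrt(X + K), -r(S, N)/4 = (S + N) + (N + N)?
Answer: I/(-7296893*I + 5184*sqrt(182)) ≈ -1.3703e-7 + 1.3134e-9*I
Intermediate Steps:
r(S, N) = -12*N - 4*S (r(S, N) = -4*((S + N) + (N + N)) = -4*((N + S) + 2*N) = -4*(S + 3*N) = -12*N - 4*S)
K = 90 (K = ((-12*(-3) - 4*6) + 6)*5 = ((36 - 24) + 6)*5 = (12 + 6)*5 = 18*5 = 90)
g(X) = sqrt(90 + X) (g(X) = sqrt(X + 90) = sqrt(90 + X))
x(P) = P*sqrt(90 + P)
1/(-7296893 + x(-1728)) = 1/(-7296893 - 1728*sqrt(90 - 1728)) = 1/(-7296893 - 5184*I*sqrt(182))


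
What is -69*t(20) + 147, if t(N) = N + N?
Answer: -2613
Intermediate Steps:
t(N) = 2*N
-69*t(20) + 147 = -138*20 + 147 = -69*40 + 147 = -2760 + 147 = -2613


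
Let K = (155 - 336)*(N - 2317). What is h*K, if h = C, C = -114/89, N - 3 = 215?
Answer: -43310766/89 ≈ -4.8664e+5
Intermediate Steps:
N = 218 (N = 3 + 215 = 218)
C = -114/89 (C = -114*1/89 = -114/89 ≈ -1.2809)
h = -114/89 ≈ -1.2809
K = 379919 (K = (155 - 336)*(218 - 2317) = -181*(-2099) = 379919)
h*K = -114/89*379919 = -43310766/89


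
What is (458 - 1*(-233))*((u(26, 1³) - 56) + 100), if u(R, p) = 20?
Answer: 44224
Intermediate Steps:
(458 - 1*(-233))*((u(26, 1³) - 56) + 100) = (458 - 1*(-233))*((20 - 56) + 100) = (458 + 233)*(-36 + 100) = 691*64 = 44224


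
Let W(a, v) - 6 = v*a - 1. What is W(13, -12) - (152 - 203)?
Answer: -100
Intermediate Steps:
W(a, v) = 5 + a*v (W(a, v) = 6 + (v*a - 1) = 6 + (a*v - 1) = 6 + (-1 + a*v) = 5 + a*v)
W(13, -12) - (152 - 203) = (5 + 13*(-12)) - (152 - 203) = (5 - 156) - 1*(-51) = -151 + 51 = -100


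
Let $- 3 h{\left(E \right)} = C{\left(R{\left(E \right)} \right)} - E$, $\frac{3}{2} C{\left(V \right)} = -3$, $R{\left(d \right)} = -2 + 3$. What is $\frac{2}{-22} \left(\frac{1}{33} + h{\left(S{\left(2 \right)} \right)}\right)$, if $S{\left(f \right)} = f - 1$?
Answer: $- \frac{34}{363} \approx -0.093664$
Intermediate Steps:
$R{\left(d \right)} = 1$
$C{\left(V \right)} = -2$ ($C{\left(V \right)} = \frac{2}{3} \left(-3\right) = -2$)
$S{\left(f \right)} = -1 + f$
$h{\left(E \right)} = \frac{2}{3} + \frac{E}{3}$ ($h{\left(E \right)} = - \frac{-2 - E}{3} = \frac{2}{3} + \frac{E}{3}$)
$\frac{2}{-22} \left(\frac{1}{33} + h{\left(S{\left(2 \right)} \right)}\right) = \frac{2}{-22} \left(\frac{1}{33} + \left(\frac{2}{3} + \frac{-1 + 2}{3}\right)\right) = 2 \left(- \frac{1}{22}\right) \left(\frac{1}{33} + \left(\frac{2}{3} + \frac{1}{3} \cdot 1\right)\right) = - \frac{\frac{1}{33} + \left(\frac{2}{3} + \frac{1}{3}\right)}{11} = - \frac{\frac{1}{33} + 1}{11} = \left(- \frac{1}{11}\right) \frac{34}{33} = - \frac{34}{363}$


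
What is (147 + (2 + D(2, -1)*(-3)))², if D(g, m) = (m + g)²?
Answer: 21316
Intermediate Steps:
D(g, m) = (g + m)²
(147 + (2 + D(2, -1)*(-3)))² = (147 + (2 + (2 - 1)²*(-3)))² = (147 + (2 + 1²*(-3)))² = (147 + (2 + 1*(-3)))² = (147 + (2 - 3))² = (147 - 1)² = 146² = 21316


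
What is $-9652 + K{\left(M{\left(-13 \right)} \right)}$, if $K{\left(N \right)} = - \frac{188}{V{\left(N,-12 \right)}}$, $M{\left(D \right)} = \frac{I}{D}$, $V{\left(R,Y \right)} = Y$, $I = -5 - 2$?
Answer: $- \frac{28909}{3} \approx -9636.3$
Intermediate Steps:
$I = -7$ ($I = -5 - 2 = -7$)
$M{\left(D \right)} = - \frac{7}{D}$
$K{\left(N \right)} = \frac{47}{3}$ ($K{\left(N \right)} = - \frac{188}{-12} = \left(-188\right) \left(- \frac{1}{12}\right) = \frac{47}{3}$)
$-9652 + K{\left(M{\left(-13 \right)} \right)} = -9652 + \frac{47}{3} = - \frac{28909}{3}$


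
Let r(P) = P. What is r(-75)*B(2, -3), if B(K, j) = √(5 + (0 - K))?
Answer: -75*√3 ≈ -129.90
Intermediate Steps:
B(K, j) = √(5 - K)
r(-75)*B(2, -3) = -75*√(5 - 1*2) = -75*√(5 - 2) = -75*√3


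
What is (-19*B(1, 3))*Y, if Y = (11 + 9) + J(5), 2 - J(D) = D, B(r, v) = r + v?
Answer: -1292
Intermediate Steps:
J(D) = 2 - D
Y = 17 (Y = (11 + 9) + (2 - 1*5) = 20 + (2 - 5) = 20 - 3 = 17)
(-19*B(1, 3))*Y = -19*(1 + 3)*17 = -19*4*17 = -76*17 = -1292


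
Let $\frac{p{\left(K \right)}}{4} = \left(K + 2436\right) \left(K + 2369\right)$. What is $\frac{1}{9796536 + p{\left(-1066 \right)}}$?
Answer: $\frac{1}{16936976} \approx 5.9042 \cdot 10^{-8}$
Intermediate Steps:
$p{\left(K \right)} = 4 \left(2369 + K\right) \left(2436 + K\right)$ ($p{\left(K \right)} = 4 \left(K + 2436\right) \left(K + 2369\right) = 4 \left(2436 + K\right) \left(2369 + K\right) = 4 \left(2369 + K\right) \left(2436 + K\right)$)
$\frac{1}{9796536 + p{\left(-1066 \right)}} = \frac{1}{9796536 + \left(23083536 + 4 \left(-1066\right)^{2} + 19220 \left(-1066\right)\right)} = \frac{1}{9796536 + \left(23083536 + 4 \cdot 1136356 - 20488520\right)} = \frac{1}{9796536 + \left(23083536 + 4545424 - 20488520\right)} = \frac{1}{9796536 + 7140440} = \frac{1}{16936976}$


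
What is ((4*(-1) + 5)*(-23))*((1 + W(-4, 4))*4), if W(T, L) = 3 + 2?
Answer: -552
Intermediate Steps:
W(T, L) = 5
((4*(-1) + 5)*(-23))*((1 + W(-4, 4))*4) = ((4*(-1) + 5)*(-23))*((1 + 5)*4) = ((-4 + 5)*(-23))*(6*4) = (1*(-23))*24 = -23*24 = -552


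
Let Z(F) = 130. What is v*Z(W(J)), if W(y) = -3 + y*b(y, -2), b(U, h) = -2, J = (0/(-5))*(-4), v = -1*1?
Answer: -130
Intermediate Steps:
v = -1
J = 0 (J = (0*(-⅕))*(-4) = 0*(-4) = 0)
W(y) = -3 - 2*y (W(y) = -3 + y*(-2) = -3 - 2*y)
v*Z(W(J)) = -1*130 = -130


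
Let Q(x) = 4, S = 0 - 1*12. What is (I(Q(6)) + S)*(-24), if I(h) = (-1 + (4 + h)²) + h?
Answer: -1320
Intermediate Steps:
S = -12 (S = 0 - 12 = -12)
I(h) = -1 + h + (4 + h)²
(I(Q(6)) + S)*(-24) = ((-1 + 4 + (4 + 4)²) - 12)*(-24) = ((-1 + 4 + 8²) - 12)*(-24) = ((-1 + 4 + 64) - 12)*(-24) = (67 - 12)*(-24) = 55*(-24) = -1320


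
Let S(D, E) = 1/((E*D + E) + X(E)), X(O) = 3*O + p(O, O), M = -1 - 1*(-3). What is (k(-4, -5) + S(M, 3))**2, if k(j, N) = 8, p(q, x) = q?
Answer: 28561/441 ≈ 64.764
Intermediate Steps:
M = 2 (M = -1 + 3 = 2)
X(O) = 4*O (X(O) = 3*O + O = 4*O)
S(D, E) = 1/(5*E + D*E) (S(D, E) = 1/((E*D + E) + 4*E) = 1/((D*E + E) + 4*E) = 1/((E + D*E) + 4*E) = 1/(5*E + D*E))
(k(-4, -5) + S(M, 3))**2 = (8 + 1/(3*(5 + 2)))**2 = (8 + (1/3)/7)**2 = (8 + (1/3)*(1/7))**2 = (8 + 1/21)**2 = (169/21)**2 = 28561/441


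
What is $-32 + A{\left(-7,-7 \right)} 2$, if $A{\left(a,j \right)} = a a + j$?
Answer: $52$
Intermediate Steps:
$A{\left(a,j \right)} = j + a^{2}$ ($A{\left(a,j \right)} = a^{2} + j = j + a^{2}$)
$-32 + A{\left(-7,-7 \right)} 2 = -32 + \left(-7 + \left(-7\right)^{2}\right) 2 = -32 + \left(-7 + 49\right) 2 = -32 + 42 \cdot 2 = -32 + 84 = 52$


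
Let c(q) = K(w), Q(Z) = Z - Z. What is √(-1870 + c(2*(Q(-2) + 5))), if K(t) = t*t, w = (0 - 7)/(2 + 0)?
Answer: I*√7431/2 ≈ 43.102*I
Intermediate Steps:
Q(Z) = 0
w = -7/2 ≈ -3.5000
K(t) = t²
c(q) = 49/4 (c(q) = (-7/2)² = 49/4)
√(-1870 + c(2*(Q(-2) + 5))) = √(-1870 + 49/4) = √(-7431/4) = I*√7431/2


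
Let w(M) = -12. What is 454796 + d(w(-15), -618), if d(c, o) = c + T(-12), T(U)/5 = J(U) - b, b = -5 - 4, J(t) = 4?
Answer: 454849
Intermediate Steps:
b = -9
T(U) = 65 (T(U) = 5*(4 - 1*(-9)) = 5*(4 + 9) = 5*13 = 65)
d(c, o) = 65 + c (d(c, o) = c + 65 = 65 + c)
454796 + d(w(-15), -618) = 454796 + (65 - 12) = 454796 + 53 = 454849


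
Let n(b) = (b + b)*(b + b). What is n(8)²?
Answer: 65536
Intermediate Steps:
n(b) = 4*b² (n(b) = (2*b)*(2*b) = 4*b²)
n(8)² = (4*8²)² = (4*64)² = 256² = 65536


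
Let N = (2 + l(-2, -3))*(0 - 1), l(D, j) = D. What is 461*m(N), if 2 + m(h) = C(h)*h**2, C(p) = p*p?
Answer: -922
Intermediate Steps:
C(p) = p**2
N = 0 (N = (2 - 2)*(0 - 1) = 0*(-1) = 0)
m(h) = -2 + h**4 (m(h) = -2 + h**2*h**2 = -2 + h**4)
461*m(N) = 461*(-2 + 0**4) = 461*(-2 + 0) = 461*(-2) = -922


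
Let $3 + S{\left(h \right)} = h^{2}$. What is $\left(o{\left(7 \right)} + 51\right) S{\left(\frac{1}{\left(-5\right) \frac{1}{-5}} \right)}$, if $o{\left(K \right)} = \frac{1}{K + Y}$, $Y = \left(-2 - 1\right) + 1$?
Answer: $- \frac{512}{5} \approx -102.4$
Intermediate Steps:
$Y = -2$ ($Y = -3 + 1 = -2$)
$o{\left(K \right)} = \frac{1}{-2 + K}$ ($o{\left(K \right)} = \frac{1}{K - 2} = \frac{1}{-2 + K}$)
$S{\left(h \right)} = -3 + h^{2}$
$\left(o{\left(7 \right)} + 51\right) S{\left(\frac{1}{\left(-5\right) \frac{1}{-5}} \right)} = \left(\frac{1}{-2 + 7} + 51\right) \left(-3 + \left(\frac{1}{\left(-5\right) \frac{1}{-5}}\right)^{2}\right) = \left(\frac{1}{5} + 51\right) \left(-3 + \left(\frac{1}{\left(-5\right) \left(- \frac{1}{5}\right)}\right)^{2}\right) = \left(\frac{1}{5} + 51\right) \left(-3 + \left(1^{-1}\right)^{2}\right) = \frac{256 \left(-3 + 1^{2}\right)}{5} = \frac{256 \left(-3 + 1\right)}{5} = \frac{256}{5} \left(-2\right) = - \frac{512}{5}$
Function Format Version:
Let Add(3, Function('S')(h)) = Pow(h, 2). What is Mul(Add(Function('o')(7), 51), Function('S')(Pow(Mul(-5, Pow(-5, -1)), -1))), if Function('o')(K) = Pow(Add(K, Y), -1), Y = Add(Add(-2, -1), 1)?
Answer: Rational(-512, 5) ≈ -102.40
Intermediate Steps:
Y = -2 (Y = Add(-3, 1) = -2)
Function('o')(K) = Pow(Add(-2, K), -1) (Function('o')(K) = Pow(Add(K, -2), -1) = Pow(Add(-2, K), -1))
Function('S')(h) = Add(-3, Pow(h, 2))
Mul(Add(Function('o')(7), 51), Function('S')(Pow(Mul(-5, Pow(-5, -1)), -1))) = Mul(Add(Pow(Add(-2, 7), -1), 51), Add(-3, Pow(Pow(Mul(-5, Pow(-5, -1)), -1), 2))) = Mul(Add(Pow(5, -1), 51), Add(-3, Pow(Pow(Mul(-5, Rational(-1, 5)), -1), 2))) = Mul(Add(Rational(1, 5), 51), Add(-3, Pow(Pow(1, -1), 2))) = Mul(Rational(256, 5), Add(-3, Pow(1, 2))) = Mul(Rational(256, 5), Add(-3, 1)) = Mul(Rational(256, 5), -2) = Rational(-512, 5)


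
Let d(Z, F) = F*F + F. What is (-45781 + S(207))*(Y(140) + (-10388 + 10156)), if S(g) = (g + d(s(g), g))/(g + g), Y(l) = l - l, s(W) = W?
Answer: 10596948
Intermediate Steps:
Y(l) = 0
d(Z, F) = F + F² (d(Z, F) = F² + F = F + F²)
S(g) = (g + g*(1 + g))/(2*g) (S(g) = (g + g*(1 + g))/(g + g) = (g + g*(1 + g))/((2*g)) = (g + g*(1 + g))*(1/(2*g)) = (g + g*(1 + g))/(2*g))
(-45781 + S(207))*(Y(140) + (-10388 + 10156)) = (-45781 + (1 + (½)*207))*(0 + (-10388 + 10156)) = (-45781 + (1 + 207/2))*(0 - 232) = (-45781 + 209/2)*(-232) = -91353/2*(-232) = 10596948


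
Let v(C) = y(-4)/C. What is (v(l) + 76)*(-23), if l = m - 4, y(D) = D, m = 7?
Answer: -5152/3 ≈ -1717.3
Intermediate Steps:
l = 3 (l = 7 - 4 = 3)
v(C) = -4/C
(v(l) + 76)*(-23) = (-4/3 + 76)*(-23) = (224/3)*(-23) = -5152/3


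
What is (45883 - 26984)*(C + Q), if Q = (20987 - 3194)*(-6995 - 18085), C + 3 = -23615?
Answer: -8434095624142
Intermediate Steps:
C = -23618 (C = -3 - 23615 = -23618)
Q = -446248440 (Q = 17793*(-25080) = -446248440)
(45883 - 26984)*(C + Q) = (45883 - 26984)*(-23618 - 446248440) = 18899*(-446272058) = -8434095624142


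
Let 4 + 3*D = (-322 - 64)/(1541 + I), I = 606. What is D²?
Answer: 80532676/41486481 ≈ 1.9412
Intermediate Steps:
D = -8974/6441 (D = -4/3 + ((-322 - 64)/(1541 + 606))/3 = -4/3 + (-386/2147)/3 = -4/3 + (-386*1/2147)/3 = -4/3 + (⅓)*(-386/2147) = -4/3 - 386/6441 = -8974/6441 ≈ -1.3933)
D² = (-8974/6441)² = 80532676/41486481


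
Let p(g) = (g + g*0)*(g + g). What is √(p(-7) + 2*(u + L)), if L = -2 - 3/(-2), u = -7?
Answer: √83 ≈ 9.1104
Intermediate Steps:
p(g) = 2*g² (p(g) = (g + 0)*(2*g) = g*(2*g) = 2*g²)
L = -½ (L = -2 - 3*(-1)/2 = -2 - 1*(-3/2) = -2 + 3/2 = -½ ≈ -0.50000)
√(p(-7) + 2*(u + L)) = √(2*(-7)² + 2*(-7 - ½)) = √(2*49 + 2*(-15/2)) = √(98 - 15) = √83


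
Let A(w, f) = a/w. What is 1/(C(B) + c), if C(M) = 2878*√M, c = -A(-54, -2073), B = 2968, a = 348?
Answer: -261/995635786654 + 116559*√742/497817893327 ≈ 6.3776e-6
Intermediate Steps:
A(w, f) = 348/w
c = 58/9 (c = -348/(-54) = -348*(-1)/54 = -1*(-58/9) = 58/9 ≈ 6.4444)
1/(C(B) + c) = 1/(2878*√2968 + 58/9) = 1/(2878*(2*√742) + 58/9) = 1/(5756*√742 + 58/9) = 1/(58/9 + 5756*√742)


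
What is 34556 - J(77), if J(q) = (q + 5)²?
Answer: 27832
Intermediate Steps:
J(q) = (5 + q)²
34556 - J(77) = 34556 - (5 + 77)² = 34556 - 1*82² = 34556 - 1*6724 = 34556 - 6724 = 27832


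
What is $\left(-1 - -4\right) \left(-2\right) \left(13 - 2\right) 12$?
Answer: $-792$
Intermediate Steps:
$\left(-1 - -4\right) \left(-2\right) \left(13 - 2\right) 12 = \left(-1 + 4\right) \left(-2\right) 11 \cdot 12 = 3 \left(-2\right) 11 \cdot 12 = \left(-6\right) 11 \cdot 12 = \left(-66\right) 12 = -792$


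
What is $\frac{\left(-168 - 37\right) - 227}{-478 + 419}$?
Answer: $\frac{432}{59} \approx 7.322$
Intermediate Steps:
$\frac{\left(-168 - 37\right) - 227}{-478 + 419} = \frac{-205 - 227}{-59} = \left(- \frac{1}{59}\right) \left(-432\right) = \frac{432}{59}$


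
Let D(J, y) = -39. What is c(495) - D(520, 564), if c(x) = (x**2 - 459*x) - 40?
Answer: 17819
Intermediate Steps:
c(x) = -40 + x**2 - 459*x
c(495) - D(520, 564) = (-40 + 495**2 - 459*495) - 1*(-39) = (-40 + 245025 - 227205) + 39 = 17780 + 39 = 17819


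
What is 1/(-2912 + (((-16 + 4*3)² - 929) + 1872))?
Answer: -1/1953 ≈ -0.00051203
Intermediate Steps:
1/(-2912 + (((-16 + 4*3)² - 929) + 1872)) = 1/(-2912 + (((-16 + 12)² - 929) + 1872)) = 1/(-2912 + (((-4)² - 929) + 1872)) = 1/(-2912 + ((16 - 929) + 1872)) = 1/(-2912 + (-913 + 1872)) = 1/(-2912 + 959) = 1/(-1953) = -1/1953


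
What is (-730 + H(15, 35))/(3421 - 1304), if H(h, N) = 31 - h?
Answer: -714/2117 ≈ -0.33727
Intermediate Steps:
(-730 + H(15, 35))/(3421 - 1304) = (-730 + (31 - 1*15))/(3421 - 1304) = (-730 + (31 - 15))/2117 = (-730 + 16)*(1/2117) = -714*1/2117 = -714/2117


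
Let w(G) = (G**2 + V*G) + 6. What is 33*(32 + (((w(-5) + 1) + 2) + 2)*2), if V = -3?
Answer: 4422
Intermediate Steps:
w(G) = 6 + G**2 - 3*G (w(G) = (G**2 - 3*G) + 6 = 6 + G**2 - 3*G)
33*(32 + (((w(-5) + 1) + 2) + 2)*2) = 33*(32 + ((((6 + (-5)**2 - 3*(-5)) + 1) + 2) + 2)*2) = 33*(32 + ((((6 + 25 + 15) + 1) + 2) + 2)*2) = 33*(32 + (((46 + 1) + 2) + 2)*2) = 33*(32 + ((47 + 2) + 2)*2) = 33*(32 + (49 + 2)*2) = 33*(32 + 51*2) = 33*(32 + 102) = 33*134 = 4422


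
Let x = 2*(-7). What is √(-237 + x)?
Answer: I*√251 ≈ 15.843*I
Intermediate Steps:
x = -14
√(-237 + x) = √(-237 - 14) = √(-251) = I*√251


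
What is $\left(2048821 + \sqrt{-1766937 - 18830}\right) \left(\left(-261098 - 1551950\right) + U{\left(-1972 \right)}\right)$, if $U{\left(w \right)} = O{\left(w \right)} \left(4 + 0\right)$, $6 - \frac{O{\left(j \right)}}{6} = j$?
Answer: $-3617349185896 - 1765576 i \sqrt{1785767} \approx -3.6173 \cdot 10^{12} - 2.3594 \cdot 10^{9} i$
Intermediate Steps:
$O{\left(j \right)} = 36 - 6 j$
$U{\left(w \right)} = 144 - 24 w$ ($U{\left(w \right)} = \left(36 - 6 w\right) \left(4 + 0\right) = \left(36 - 6 w\right) 4 = 144 - 24 w$)
$\left(2048821 + \sqrt{-1766937 - 18830}\right) \left(\left(-261098 - 1551950\right) + U{\left(-1972 \right)}\right) = \left(2048821 + \sqrt{-1766937 - 18830}\right) \left(\left(-261098 - 1551950\right) + \left(144 - -47328\right)\right) = \left(2048821 + \sqrt{-1785767}\right) \left(\left(-261098 - 1551950\right) + \left(144 + 47328\right)\right) = \left(2048821 + i \sqrt{1785767}\right) \left(\left(-261098 - 1551950\right) + 47472\right) = \left(2048821 + i \sqrt{1785767}\right) \left(-1813048 + 47472\right) = \left(2048821 + i \sqrt{1785767}\right) \left(-1765576\right) = -3617349185896 - 1765576 i \sqrt{1785767}$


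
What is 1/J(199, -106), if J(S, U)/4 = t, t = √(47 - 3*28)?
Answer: -I*√37/148 ≈ -0.0411*I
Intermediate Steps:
t = I*√37 (t = √(47 - 84) = √(-37) = I*√37 ≈ 6.0828*I)
J(S, U) = 4*I*√37 (J(S, U) = 4*(I*√37) = 4*I*√37)
1/J(199, -106) = 1/(4*I*√37) = -I*√37/148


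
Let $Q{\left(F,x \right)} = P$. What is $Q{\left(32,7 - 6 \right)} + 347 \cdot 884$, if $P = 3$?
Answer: $306751$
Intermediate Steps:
$Q{\left(F,x \right)} = 3$
$Q{\left(32,7 - 6 \right)} + 347 \cdot 884 = 3 + 347 \cdot 884 = 3 + 306748 = 306751$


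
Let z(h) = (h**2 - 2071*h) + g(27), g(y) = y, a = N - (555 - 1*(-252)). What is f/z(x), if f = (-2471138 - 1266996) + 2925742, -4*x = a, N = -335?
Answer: 3249568/2038933 ≈ 1.5938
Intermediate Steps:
a = -1142 (a = -335 - (555 - 1*(-252)) = -335 - (555 + 252) = -335 - 1*807 = -335 - 807 = -1142)
x = 571/2 (x = -1/4*(-1142) = 571/2 ≈ 285.50)
z(h) = 27 + h**2 - 2071*h (z(h) = (h**2 - 2071*h) + 27 = 27 + h**2 - 2071*h)
f = -812392 (f = -3738134 + 2925742 = -812392)
f/z(x) = -812392/(27 + (571/2)**2 - 2071*571/2) = -812392/(27 + 326041/4 - 1182541/2) = -812392/(-2038933/4) = -812392*(-4/2038933) = 3249568/2038933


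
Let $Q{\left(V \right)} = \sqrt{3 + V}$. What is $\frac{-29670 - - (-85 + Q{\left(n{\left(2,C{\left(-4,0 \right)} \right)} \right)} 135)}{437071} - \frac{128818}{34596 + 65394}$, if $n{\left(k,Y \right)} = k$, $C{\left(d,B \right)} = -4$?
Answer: $- \frac{29638907264}{21851364645} + \frac{135 \sqrt{5}}{437071} \approx -1.3557$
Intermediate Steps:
$\frac{-29670 - - (-85 + Q{\left(n{\left(2,C{\left(-4,0 \right)} \right)} \right)} 135)}{437071} - \frac{128818}{34596 + 65394} = \frac{-29670 - - (-85 + \sqrt{3 + 2} \cdot 135)}{437071} - \frac{128818}{34596 + 65394} = \left(-29670 - - (-85 + \sqrt{5} \cdot 135)\right) \frac{1}{437071} - \frac{128818}{99990} = \left(-29670 - - (-85 + 135 \sqrt{5})\right) \frac{1}{437071} - \frac{64409}{49995} = \left(-29670 - \left(85 - 135 \sqrt{5}\right)\right) \frac{1}{437071} - \frac{64409}{49995} = \left(-29755 + 135 \sqrt{5}\right) \frac{1}{437071} - \frac{64409}{49995} = \left(- \frac{29755}{437071} + \frac{135 \sqrt{5}}{437071}\right) - \frac{64409}{49995} = - \frac{29638907264}{21851364645} + \frac{135 \sqrt{5}}{437071}$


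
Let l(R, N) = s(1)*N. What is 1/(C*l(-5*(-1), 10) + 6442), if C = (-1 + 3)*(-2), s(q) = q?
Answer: 1/6402 ≈ 0.00015620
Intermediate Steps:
l(R, N) = N (l(R, N) = 1*N = N)
C = -4 (C = 2*(-2) = -4)
1/(C*l(-5*(-1), 10) + 6442) = 1/(-4*10 + 6442) = 1/(-40 + 6442) = 1/6402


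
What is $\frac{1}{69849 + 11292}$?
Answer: $\frac{1}{81141} \approx 1.2324 \cdot 10^{-5}$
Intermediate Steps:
$\frac{1}{69849 + 11292} = \frac{1}{81141}$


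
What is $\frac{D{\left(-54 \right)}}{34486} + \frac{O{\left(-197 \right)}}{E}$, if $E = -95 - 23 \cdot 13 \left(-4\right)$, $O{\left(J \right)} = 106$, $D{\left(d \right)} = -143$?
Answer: $\frac{3498073}{37969086} \approx 0.092129$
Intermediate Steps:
$E = 1101$ ($E = -95 - -1196 = -95 + 1196 = 1101$)
$\frac{D{\left(-54 \right)}}{34486} + \frac{O{\left(-197 \right)}}{E} = - \frac{143}{34486} + \frac{106}{1101} = \frac{3498073}{37969086}$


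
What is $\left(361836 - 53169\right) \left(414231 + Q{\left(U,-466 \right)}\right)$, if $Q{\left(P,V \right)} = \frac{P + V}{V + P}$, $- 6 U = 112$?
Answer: $127859748744$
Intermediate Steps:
$U = - \frac{56}{3}$ ($U = \left(- \frac{1}{6}\right) 112 = - \frac{56}{3} \approx -18.667$)
$Q{\left(P,V \right)} = 1$ ($Q{\left(P,V \right)} = \frac{P + V}{P + V} = 1$)
$\left(361836 - 53169\right) \left(414231 + Q{\left(U,-466 \right)}\right) = \left(361836 - 53169\right) \left(414231 + 1\right) = 308667 \cdot 414232 = 127859748744$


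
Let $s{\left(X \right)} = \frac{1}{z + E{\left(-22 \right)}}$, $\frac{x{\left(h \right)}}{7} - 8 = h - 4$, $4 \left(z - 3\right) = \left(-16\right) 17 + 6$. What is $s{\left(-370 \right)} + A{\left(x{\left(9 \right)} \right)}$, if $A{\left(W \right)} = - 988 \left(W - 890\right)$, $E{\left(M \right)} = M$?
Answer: $\frac{134989450}{171} \approx 7.8941 \cdot 10^{5}$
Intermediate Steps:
$z = - \frac{127}{2}$ ($z = 3 + \frac{\left(-16\right) 17 + 6}{4} = 3 + \frac{-272 + 6}{4} = 3 + \frac{1}{4} \left(-266\right) = 3 - \frac{133}{2} = - \frac{127}{2} \approx -63.5$)
$x{\left(h \right)} = 28 + 7 h$ ($x{\left(h \right)} = 56 + 7 \left(h - 4\right) = 56 + 7 \left(-4 + h\right) = 56 + \left(-28 + 7 h\right) = 28 + 7 h$)
$A{\left(W \right)} = 879320 - 988 W$ ($A{\left(W \right)} = - 988 \left(-890 + W\right) = 879320 - 988 W$)
$s{\left(X \right)} = - \frac{2}{171}$ ($s{\left(X \right)} = \frac{1}{- \frac{127}{2} - 22} = \frac{1}{- \frac{171}{2}} = - \frac{2}{171}$)
$s{\left(-370 \right)} + A{\left(x{\left(9 \right)} \right)} = - \frac{2}{171} + \left(879320 - 988 \left(28 + 7 \cdot 9\right)\right) = - \frac{2}{171} + \left(879320 - 988 \left(28 + 63\right)\right) = - \frac{2}{171} + \left(879320 - 89908\right) = - \frac{2}{171} + 789412 = \frac{134989450}{171}$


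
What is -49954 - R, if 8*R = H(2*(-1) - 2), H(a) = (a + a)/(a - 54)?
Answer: -2897333/58 ≈ -49954.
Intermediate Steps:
H(a) = 2*a/(-54 + a) (H(a) = (2*a)/(-54 + a) = 2*a/(-54 + a))
R = 1/58 (R = (2*(2*(-1) - 2)/(-54 + (2*(-1) - 2)))/8 = (2*(-2 - 2)/(-54 + (-2 - 2)))/8 = (2*(-4)/(-54 - 4))/8 = (2*(-4)/(-58))/8 = (2*(-4)*(-1/58))/8 = (⅛)*(4/29) = 1/58 ≈ 0.017241)
-49954 - R = -49954 - 1*1/58 = -49954 - 1/58 = -2897333/58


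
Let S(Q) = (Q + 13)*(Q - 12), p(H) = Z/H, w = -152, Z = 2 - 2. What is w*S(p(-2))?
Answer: 23712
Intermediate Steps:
Z = 0
p(H) = 0 (p(H) = 0/H = 0)
S(Q) = (-12 + Q)*(13 + Q) (S(Q) = (13 + Q)*(-12 + Q) = (-12 + Q)*(13 + Q))
w*S(p(-2)) = -152*(-156 + 0 + 0²) = -152*(-156 + 0 + 0) = -152*(-156) = 23712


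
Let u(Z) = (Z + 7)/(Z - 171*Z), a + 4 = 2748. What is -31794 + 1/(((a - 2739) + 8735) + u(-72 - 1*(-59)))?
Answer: -307056817313/9657697 ≈ -31794.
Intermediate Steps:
a = 2744 (a = -4 + 2748 = 2744)
u(Z) = -(7 + Z)/(170*Z) (u(Z) = (7 + Z)/((-170*Z)) = (7 + Z)*(-1/(170*Z)) = -(7 + Z)/(170*Z))
-31794 + 1/(((a - 2739) + 8735) + u(-72 - 1*(-59))) = -31794 + 1/(((2744 - 2739) + 8735) + (-7 - (-72 - 1*(-59)))/(170*(-72 - 1*(-59)))) = -31794 + 1/((5 + 8735) + (-7 - (-72 + 59))/(170*(-72 + 59))) = -31794 + 1/(8740 + (1/170)*(-7 - 1*(-13))/(-13)) = -31794 + 1/(8740 + (1/170)*(-1/13)*(-7 + 13)) = -31794 + 1/(8740 + (1/170)*(-1/13)*6) = -31794 + 1/(8740 - 3/1105) = -31794 + 1/(9657697/1105) = -31794 + 1105/9657697 = -307056817313/9657697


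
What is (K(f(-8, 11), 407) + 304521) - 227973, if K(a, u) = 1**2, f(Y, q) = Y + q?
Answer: 76549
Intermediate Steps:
K(a, u) = 1
(K(f(-8, 11), 407) + 304521) - 227973 = (1 + 304521) - 227973 = 304522 - 227973 = 76549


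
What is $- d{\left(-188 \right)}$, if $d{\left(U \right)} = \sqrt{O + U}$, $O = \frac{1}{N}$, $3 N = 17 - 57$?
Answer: $- \frac{i \sqrt{75230}}{20} \approx - 13.714 i$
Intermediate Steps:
$N = - \frac{40}{3}$ ($N = \frac{17 - 57}{3} = \frac{1}{3} \left(-40\right) = - \frac{40}{3} \approx -13.333$)
$O = - \frac{3}{40}$ ($O = \frac{1}{- \frac{40}{3}} = - \frac{3}{40} \approx -0.075$)
$d{\left(U \right)} = \sqrt{- \frac{3}{40} + U}$
$- d{\left(-188 \right)} = - \frac{\sqrt{-30 + 400 \left(-188\right)}}{20} = - \frac{\sqrt{-30 - 75200}}{20} = - \frac{\sqrt{-75230}}{20} = - \frac{i \sqrt{75230}}{20}$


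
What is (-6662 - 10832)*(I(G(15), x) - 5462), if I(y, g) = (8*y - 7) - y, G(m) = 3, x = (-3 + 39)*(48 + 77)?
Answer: 95307312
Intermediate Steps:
x = 4500 (x = 36*125 = 4500)
I(y, g) = -7 + 7*y (I(y, g) = (-7 + 8*y) - y = -7 + 7*y)
(-6662 - 10832)*(I(G(15), x) - 5462) = (-6662 - 10832)*((-7 + 7*3) - 5462) = -17494*((-7 + 21) - 5462) = -17494*(14 - 5462) = -17494*(-5448) = 95307312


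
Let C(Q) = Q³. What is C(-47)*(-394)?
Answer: 40906262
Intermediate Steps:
C(-47)*(-394) = (-47)³*(-394) = -103823*(-394) = 40906262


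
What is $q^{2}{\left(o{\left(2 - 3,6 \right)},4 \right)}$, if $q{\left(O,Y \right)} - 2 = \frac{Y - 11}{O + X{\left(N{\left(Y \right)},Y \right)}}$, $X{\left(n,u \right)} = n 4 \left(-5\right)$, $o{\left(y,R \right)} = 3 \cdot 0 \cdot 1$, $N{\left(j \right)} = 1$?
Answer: $\frac{2209}{400} \approx 5.5225$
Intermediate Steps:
$o{\left(y,R \right)} = 0$ ($o{\left(y,R \right)} = 0 \cdot 1 = 0$)
$X{\left(n,u \right)} = - 20 n$ ($X{\left(n,u \right)} = 4 n \left(-5\right) = - 20 n$)
$q{\left(O,Y \right)} = 2 + \frac{-11 + Y}{-20 + O}$ ($q{\left(O,Y \right)} = 2 + \frac{Y - 11}{O - 20} = 2 + \frac{-11 + Y}{O - 20} = 2 + \frac{-11 + Y}{-20 + O}$)
$q^{2}{\left(o{\left(2 - 3,6 \right)},4 \right)} = \left(\frac{-51 + 4 + 2 \cdot 0}{-20 + 0}\right)^{2} = \left(\frac{-51 + 4 + 0}{-20}\right)^{2} = \left(\left(- \frac{1}{20}\right) \left(-47\right)\right)^{2} = \left(\frac{47}{20}\right)^{2} = \frac{2209}{400}$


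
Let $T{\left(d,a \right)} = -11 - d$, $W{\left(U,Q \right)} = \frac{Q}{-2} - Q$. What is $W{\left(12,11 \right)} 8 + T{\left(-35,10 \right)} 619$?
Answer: $14724$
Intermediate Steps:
$W{\left(U,Q \right)} = - \frac{3 Q}{2}$ ($W{\left(U,Q \right)} = Q \left(- \frac{1}{2}\right) - Q = - \frac{Q}{2} - Q = - \frac{3 Q}{2}$)
$W{\left(12,11 \right)} 8 + T{\left(-35,10 \right)} 619 = \left(- \frac{3}{2}\right) 11 \cdot 8 + \left(-11 - -35\right) 619 = \left(- \frac{33}{2}\right) 8 + \left(-11 + 35\right) 619 = -132 + 24 \cdot 619 = -132 + 14856 = 14724$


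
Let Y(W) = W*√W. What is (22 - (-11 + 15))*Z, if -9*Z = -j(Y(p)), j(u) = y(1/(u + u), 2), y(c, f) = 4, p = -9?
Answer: 8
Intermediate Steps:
Y(W) = W^(3/2)
j(u) = 4
Z = 4/9 (Z = -(-1)*4/9 = -⅑*(-4) = 4/9 ≈ 0.44444)
(22 - (-11 + 15))*Z = (22 - (-11 + 15))*(4/9) = (22 - 1*4)*(4/9) = (22 - 4)*(4/9) = 18*(4/9) = 8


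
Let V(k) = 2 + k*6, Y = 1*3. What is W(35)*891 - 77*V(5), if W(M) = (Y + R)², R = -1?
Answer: 1100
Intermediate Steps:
Y = 3
V(k) = 2 + 6*k
W(M) = 4 (W(M) = (3 - 1)² = 2² = 4)
W(35)*891 - 77*V(5) = 4*891 - 77*(2 + 6*5) = 3564 - 77*(2 + 30) = 3564 - 77*32 = 3564 - 2464 = 1100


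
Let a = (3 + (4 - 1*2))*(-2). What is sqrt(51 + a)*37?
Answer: 37*sqrt(41) ≈ 236.92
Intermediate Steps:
a = -10 (a = (3 + (4 - 2))*(-2) = (3 + 2)*(-2) = 5*(-2) = -10)
sqrt(51 + a)*37 = sqrt(51 - 10)*37 = sqrt(41)*37 = 37*sqrt(41)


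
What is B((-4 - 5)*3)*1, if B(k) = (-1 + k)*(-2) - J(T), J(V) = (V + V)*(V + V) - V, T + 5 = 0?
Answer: -49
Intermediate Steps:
T = -5 (T = -5 + 0 = -5)
J(V) = -V + 4*V² (J(V) = (2*V)*(2*V) - V = 4*V² - V = -V + 4*V²)
B(k) = -103 - 2*k (B(k) = (-1 + k)*(-2) - (-5)*(-1 + 4*(-5)) = (2 - 2*k) - (-5)*(-1 - 20) = (2 - 2*k) - (-5)*(-21) = (2 - 2*k) - 1*105 = (2 - 2*k) - 105 = -103 - 2*k)
B((-4 - 5)*3)*1 = (-103 - 2*(-4 - 5)*3)*1 = (-103 - (-18)*3)*1 = (-103 - 2*(-27))*1 = (-103 + 54)*1 = -49*1 = -49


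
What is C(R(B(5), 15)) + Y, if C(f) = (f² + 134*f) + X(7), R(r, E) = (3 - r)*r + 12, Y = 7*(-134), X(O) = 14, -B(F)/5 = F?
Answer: 380228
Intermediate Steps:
B(F) = -5*F
Y = -938
R(r, E) = 12 + r*(3 - r) (R(r, E) = r*(3 - r) + 12 = 12 + r*(3 - r))
C(f) = 14 + f² + 134*f (C(f) = (f² + 134*f) + 14 = 14 + f² + 134*f)
C(R(B(5), 15)) + Y = (14 + (12 - (-5*5)² + 3*(-5*5))² + 134*(12 - (-5*5)² + 3*(-5*5))) - 938 = (14 + (12 - 1*(-25)² + 3*(-25))² + 134*(12 - 1*(-25)² + 3*(-25))) - 938 = (14 + (12 - 1*625 - 75)² + 134*(12 - 1*625 - 75)) - 938 = (14 + (12 - 625 - 75)² + 134*(12 - 625 - 75)) - 938 = (14 + (-688)² + 134*(-688)) - 938 = (14 + 473344 - 92192) - 938 = 381166 - 938 = 380228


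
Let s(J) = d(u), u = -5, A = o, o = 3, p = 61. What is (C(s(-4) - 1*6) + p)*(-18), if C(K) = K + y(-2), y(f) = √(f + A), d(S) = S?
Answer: -918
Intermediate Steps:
A = 3
s(J) = -5
y(f) = √(3 + f) (y(f) = √(f + 3) = √(3 + f))
C(K) = 1 + K (C(K) = K + √(3 - 2) = K + √1 = K + 1 = 1 + K)
(C(s(-4) - 1*6) + p)*(-18) = ((1 + (-5 - 1*6)) + 61)*(-18) = ((1 + (-5 - 6)) + 61)*(-18) = ((1 - 11) + 61)*(-18) = (-10 + 61)*(-18) = 51*(-18) = -918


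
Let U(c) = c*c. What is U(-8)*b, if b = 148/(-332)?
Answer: -2368/83 ≈ -28.530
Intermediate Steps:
U(c) = c²
b = -37/83 (b = 148*(-1/332) = -37/83 ≈ -0.44578)
U(-8)*b = (-8)²*(-37/83) = 64*(-37/83) = -2368/83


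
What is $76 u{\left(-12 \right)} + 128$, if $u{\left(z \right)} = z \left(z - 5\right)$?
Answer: $15632$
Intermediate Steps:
$u{\left(z \right)} = z \left(-5 + z\right)$
$76 u{\left(-12 \right)} + 128 = 76 \left(- 12 \left(-5 - 12\right)\right) + 128 = 76 \left(\left(-12\right) \left(-17\right)\right) + 128 = 76 \cdot 204 + 128 = 15504 + 128 = 15632$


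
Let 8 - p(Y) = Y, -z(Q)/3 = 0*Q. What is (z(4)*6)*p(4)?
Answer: 0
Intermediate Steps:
z(Q) = 0 (z(Q) = -0*Q = -3*0 = 0)
p(Y) = 8 - Y
(z(4)*6)*p(4) = (0*6)*(8 - 1*4) = 0*(8 - 4) = 0*4 = 0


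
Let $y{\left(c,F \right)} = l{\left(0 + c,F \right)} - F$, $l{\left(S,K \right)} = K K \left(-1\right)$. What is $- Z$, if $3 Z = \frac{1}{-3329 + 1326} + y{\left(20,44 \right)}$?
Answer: $\frac{3965941}{6009} \approx 660.0$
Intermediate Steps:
$l{\left(S,K \right)} = - K^{2}$ ($l{\left(S,K \right)} = K^{2} \left(-1\right) = - K^{2}$)
$y{\left(c,F \right)} = - F - F^{2}$ ($y{\left(c,F \right)} = - F^{2} - F = - F - F^{2}$)
$Z = - \frac{3965941}{6009}$ ($Z = \frac{\frac{1}{-3329 + 1326} + 44 \left(-1 - 44\right)}{3} = \frac{\frac{1}{-2003} + 44 \left(-1 - 44\right)}{3} = \frac{- \frac{1}{2003} + 44 \left(-45\right)}{3} = \frac{- \frac{1}{2003} - 1980}{3} = \frac{1}{3} \left(- \frac{3965941}{2003}\right) = - \frac{3965941}{6009} \approx -660.0$)
$- Z = \left(-1\right) \left(- \frac{3965941}{6009}\right) = \frac{3965941}{6009}$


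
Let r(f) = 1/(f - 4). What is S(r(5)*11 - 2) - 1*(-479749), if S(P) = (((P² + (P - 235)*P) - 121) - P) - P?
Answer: 477657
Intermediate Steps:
r(f) = 1/(-4 + f)
S(P) = -121 + P² - 2*P + P*(-235 + P) (S(P) = (((P² + (-235 + P)*P) - 121) - P) - P = (((P² + P*(-235 + P)) - 121) - P) - P = ((-121 + P² + P*(-235 + P)) - P) - P = (-121 + P² - P + P*(-235 + P)) - P = -121 + P² - 2*P + P*(-235 + P))
S(r(5)*11 - 2) - 1*(-479749) = (-121 - 237*(11/(-4 + 5) - 2) + 2*(11/(-4 + 5) - 2)²) - 1*(-479749) = (-121 - 237*(11/1 - 2) + 2*(11/1 - 2)²) + 479749 = (-121 - 237*(1*11 - 2) + 2*(1*11 - 2)²) + 479749 = (-121 - 237*(11 - 2) + 2*(11 - 2)²) + 479749 = (-121 - 237*9 + 2*9²) + 479749 = (-121 - 2133 + 2*81) + 479749 = (-121 - 2133 + 162) + 479749 = -2092 + 479749 = 477657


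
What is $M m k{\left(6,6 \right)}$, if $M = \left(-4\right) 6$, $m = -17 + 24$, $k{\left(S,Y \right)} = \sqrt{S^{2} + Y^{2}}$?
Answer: $- 1008 \sqrt{2} \approx -1425.5$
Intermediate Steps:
$m = 7$
$M = -24$
$M m k{\left(6,6 \right)} = \left(-24\right) 7 \sqrt{6^{2} + 6^{2}} = - 168 \sqrt{36 + 36} = - 168 \sqrt{72} = - 168 \cdot 6 \sqrt{2} = - 1008 \sqrt{2}$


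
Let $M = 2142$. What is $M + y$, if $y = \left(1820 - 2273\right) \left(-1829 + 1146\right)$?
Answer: $311541$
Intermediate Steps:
$y = 309399$ ($y = \left(-453\right) \left(-683\right) = 309399$)
$M + y = 2142 + 309399 = 311541$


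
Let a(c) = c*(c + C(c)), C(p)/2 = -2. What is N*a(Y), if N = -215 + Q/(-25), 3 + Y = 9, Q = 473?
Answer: -70176/25 ≈ -2807.0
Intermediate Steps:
C(p) = -4 (C(p) = 2*(-2) = -4)
Y = 6 (Y = -3 + 9 = 6)
a(c) = c*(-4 + c) (a(c) = c*(c - 4) = c*(-4 + c))
N = -5848/25 (N = -215 + 473/(-25) = -215 + 473*(-1/25) = -215 - 473/25 = -5848/25 ≈ -233.92)
N*a(Y) = -35088*(-4 + 6)/25 = -35088*2/25 = -5848/25*12 = -70176/25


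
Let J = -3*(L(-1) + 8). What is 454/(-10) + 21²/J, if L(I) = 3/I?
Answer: -374/5 ≈ -74.800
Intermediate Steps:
J = -15 (J = -3*(3/(-1) + 8) = -3*(3*(-1) + 8) = -3*(-3 + 8) = -3*5 = -15)
454/(-10) + 21²/J = 454/(-10) + 21²/(-15) = 454*(-⅒) + 441*(-1/15) = -227/5 - 147/5 = -374/5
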